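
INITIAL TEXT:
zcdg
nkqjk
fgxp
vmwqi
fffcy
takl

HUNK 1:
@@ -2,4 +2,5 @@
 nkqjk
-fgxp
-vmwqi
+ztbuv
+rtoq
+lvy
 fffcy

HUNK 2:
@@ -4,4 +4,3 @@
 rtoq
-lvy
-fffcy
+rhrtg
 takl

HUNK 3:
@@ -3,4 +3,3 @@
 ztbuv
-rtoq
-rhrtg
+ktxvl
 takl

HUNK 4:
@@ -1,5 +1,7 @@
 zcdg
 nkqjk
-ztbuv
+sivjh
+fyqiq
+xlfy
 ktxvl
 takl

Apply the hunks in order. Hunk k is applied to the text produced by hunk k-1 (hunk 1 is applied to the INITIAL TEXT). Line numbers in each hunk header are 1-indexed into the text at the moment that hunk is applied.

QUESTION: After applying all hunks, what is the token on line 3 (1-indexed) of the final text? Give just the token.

Answer: sivjh

Derivation:
Hunk 1: at line 2 remove [fgxp,vmwqi] add [ztbuv,rtoq,lvy] -> 7 lines: zcdg nkqjk ztbuv rtoq lvy fffcy takl
Hunk 2: at line 4 remove [lvy,fffcy] add [rhrtg] -> 6 lines: zcdg nkqjk ztbuv rtoq rhrtg takl
Hunk 3: at line 3 remove [rtoq,rhrtg] add [ktxvl] -> 5 lines: zcdg nkqjk ztbuv ktxvl takl
Hunk 4: at line 1 remove [ztbuv] add [sivjh,fyqiq,xlfy] -> 7 lines: zcdg nkqjk sivjh fyqiq xlfy ktxvl takl
Final line 3: sivjh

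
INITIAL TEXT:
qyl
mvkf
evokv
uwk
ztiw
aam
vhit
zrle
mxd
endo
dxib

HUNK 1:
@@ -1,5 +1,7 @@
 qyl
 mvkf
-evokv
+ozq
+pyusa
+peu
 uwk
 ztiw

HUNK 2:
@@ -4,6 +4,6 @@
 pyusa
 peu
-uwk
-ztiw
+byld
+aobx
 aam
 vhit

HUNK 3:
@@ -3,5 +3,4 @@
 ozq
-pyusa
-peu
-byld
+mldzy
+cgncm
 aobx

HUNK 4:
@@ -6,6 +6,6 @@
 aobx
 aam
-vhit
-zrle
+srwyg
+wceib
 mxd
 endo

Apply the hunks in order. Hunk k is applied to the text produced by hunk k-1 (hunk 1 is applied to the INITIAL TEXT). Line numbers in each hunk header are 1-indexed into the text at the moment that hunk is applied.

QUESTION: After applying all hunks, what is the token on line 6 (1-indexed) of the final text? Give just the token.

Answer: aobx

Derivation:
Hunk 1: at line 1 remove [evokv] add [ozq,pyusa,peu] -> 13 lines: qyl mvkf ozq pyusa peu uwk ztiw aam vhit zrle mxd endo dxib
Hunk 2: at line 4 remove [uwk,ztiw] add [byld,aobx] -> 13 lines: qyl mvkf ozq pyusa peu byld aobx aam vhit zrle mxd endo dxib
Hunk 3: at line 3 remove [pyusa,peu,byld] add [mldzy,cgncm] -> 12 lines: qyl mvkf ozq mldzy cgncm aobx aam vhit zrle mxd endo dxib
Hunk 4: at line 6 remove [vhit,zrle] add [srwyg,wceib] -> 12 lines: qyl mvkf ozq mldzy cgncm aobx aam srwyg wceib mxd endo dxib
Final line 6: aobx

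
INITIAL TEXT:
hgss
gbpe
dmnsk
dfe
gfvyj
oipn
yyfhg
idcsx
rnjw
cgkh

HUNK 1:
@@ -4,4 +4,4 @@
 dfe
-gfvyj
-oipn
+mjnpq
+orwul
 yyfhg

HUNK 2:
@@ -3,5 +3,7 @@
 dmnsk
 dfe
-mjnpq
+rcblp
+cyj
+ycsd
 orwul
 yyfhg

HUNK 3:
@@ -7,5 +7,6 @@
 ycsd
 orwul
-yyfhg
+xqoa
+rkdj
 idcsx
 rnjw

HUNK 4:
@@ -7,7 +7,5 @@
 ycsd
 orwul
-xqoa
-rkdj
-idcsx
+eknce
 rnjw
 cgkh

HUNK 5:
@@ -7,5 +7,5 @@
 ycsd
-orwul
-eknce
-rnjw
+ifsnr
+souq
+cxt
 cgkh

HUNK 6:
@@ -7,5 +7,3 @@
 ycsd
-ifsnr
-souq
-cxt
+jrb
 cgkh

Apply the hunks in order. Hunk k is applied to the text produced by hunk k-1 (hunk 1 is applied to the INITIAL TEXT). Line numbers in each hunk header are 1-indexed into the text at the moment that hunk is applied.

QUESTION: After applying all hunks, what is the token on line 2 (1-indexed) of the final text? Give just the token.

Hunk 1: at line 4 remove [gfvyj,oipn] add [mjnpq,orwul] -> 10 lines: hgss gbpe dmnsk dfe mjnpq orwul yyfhg idcsx rnjw cgkh
Hunk 2: at line 3 remove [mjnpq] add [rcblp,cyj,ycsd] -> 12 lines: hgss gbpe dmnsk dfe rcblp cyj ycsd orwul yyfhg idcsx rnjw cgkh
Hunk 3: at line 7 remove [yyfhg] add [xqoa,rkdj] -> 13 lines: hgss gbpe dmnsk dfe rcblp cyj ycsd orwul xqoa rkdj idcsx rnjw cgkh
Hunk 4: at line 7 remove [xqoa,rkdj,idcsx] add [eknce] -> 11 lines: hgss gbpe dmnsk dfe rcblp cyj ycsd orwul eknce rnjw cgkh
Hunk 5: at line 7 remove [orwul,eknce,rnjw] add [ifsnr,souq,cxt] -> 11 lines: hgss gbpe dmnsk dfe rcblp cyj ycsd ifsnr souq cxt cgkh
Hunk 6: at line 7 remove [ifsnr,souq,cxt] add [jrb] -> 9 lines: hgss gbpe dmnsk dfe rcblp cyj ycsd jrb cgkh
Final line 2: gbpe

Answer: gbpe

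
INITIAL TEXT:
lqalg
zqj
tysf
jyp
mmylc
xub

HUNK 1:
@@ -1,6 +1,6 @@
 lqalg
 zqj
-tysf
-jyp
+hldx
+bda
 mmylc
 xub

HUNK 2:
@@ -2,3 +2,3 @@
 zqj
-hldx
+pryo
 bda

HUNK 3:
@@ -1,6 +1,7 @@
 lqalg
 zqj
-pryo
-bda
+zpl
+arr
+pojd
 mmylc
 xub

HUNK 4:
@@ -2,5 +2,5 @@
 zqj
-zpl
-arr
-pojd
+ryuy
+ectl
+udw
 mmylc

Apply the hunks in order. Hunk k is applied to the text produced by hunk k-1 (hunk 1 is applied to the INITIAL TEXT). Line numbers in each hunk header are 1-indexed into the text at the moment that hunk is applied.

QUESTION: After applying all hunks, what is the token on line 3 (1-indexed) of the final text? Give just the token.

Hunk 1: at line 1 remove [tysf,jyp] add [hldx,bda] -> 6 lines: lqalg zqj hldx bda mmylc xub
Hunk 2: at line 2 remove [hldx] add [pryo] -> 6 lines: lqalg zqj pryo bda mmylc xub
Hunk 3: at line 1 remove [pryo,bda] add [zpl,arr,pojd] -> 7 lines: lqalg zqj zpl arr pojd mmylc xub
Hunk 4: at line 2 remove [zpl,arr,pojd] add [ryuy,ectl,udw] -> 7 lines: lqalg zqj ryuy ectl udw mmylc xub
Final line 3: ryuy

Answer: ryuy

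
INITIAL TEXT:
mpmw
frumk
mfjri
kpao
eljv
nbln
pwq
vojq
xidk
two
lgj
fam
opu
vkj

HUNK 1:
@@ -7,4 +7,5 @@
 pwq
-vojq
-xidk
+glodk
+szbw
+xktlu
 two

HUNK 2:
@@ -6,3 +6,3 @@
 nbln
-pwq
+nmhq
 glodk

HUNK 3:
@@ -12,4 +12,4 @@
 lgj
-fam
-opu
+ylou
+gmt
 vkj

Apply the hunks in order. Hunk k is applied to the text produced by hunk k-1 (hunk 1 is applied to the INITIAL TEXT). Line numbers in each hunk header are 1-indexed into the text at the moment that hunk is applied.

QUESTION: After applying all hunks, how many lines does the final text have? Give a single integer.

Hunk 1: at line 7 remove [vojq,xidk] add [glodk,szbw,xktlu] -> 15 lines: mpmw frumk mfjri kpao eljv nbln pwq glodk szbw xktlu two lgj fam opu vkj
Hunk 2: at line 6 remove [pwq] add [nmhq] -> 15 lines: mpmw frumk mfjri kpao eljv nbln nmhq glodk szbw xktlu two lgj fam opu vkj
Hunk 3: at line 12 remove [fam,opu] add [ylou,gmt] -> 15 lines: mpmw frumk mfjri kpao eljv nbln nmhq glodk szbw xktlu two lgj ylou gmt vkj
Final line count: 15

Answer: 15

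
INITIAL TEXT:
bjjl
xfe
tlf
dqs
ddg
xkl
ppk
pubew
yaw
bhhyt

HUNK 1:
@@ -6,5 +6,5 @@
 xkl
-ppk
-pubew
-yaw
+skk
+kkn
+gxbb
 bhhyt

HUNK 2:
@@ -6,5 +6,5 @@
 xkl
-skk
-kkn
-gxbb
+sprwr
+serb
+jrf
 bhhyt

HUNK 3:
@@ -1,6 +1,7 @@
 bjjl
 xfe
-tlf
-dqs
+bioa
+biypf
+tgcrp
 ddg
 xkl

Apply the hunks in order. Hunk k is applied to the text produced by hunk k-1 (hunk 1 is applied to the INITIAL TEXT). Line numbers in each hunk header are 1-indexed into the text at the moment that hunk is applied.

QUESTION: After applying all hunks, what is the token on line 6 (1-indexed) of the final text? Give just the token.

Answer: ddg

Derivation:
Hunk 1: at line 6 remove [ppk,pubew,yaw] add [skk,kkn,gxbb] -> 10 lines: bjjl xfe tlf dqs ddg xkl skk kkn gxbb bhhyt
Hunk 2: at line 6 remove [skk,kkn,gxbb] add [sprwr,serb,jrf] -> 10 lines: bjjl xfe tlf dqs ddg xkl sprwr serb jrf bhhyt
Hunk 3: at line 1 remove [tlf,dqs] add [bioa,biypf,tgcrp] -> 11 lines: bjjl xfe bioa biypf tgcrp ddg xkl sprwr serb jrf bhhyt
Final line 6: ddg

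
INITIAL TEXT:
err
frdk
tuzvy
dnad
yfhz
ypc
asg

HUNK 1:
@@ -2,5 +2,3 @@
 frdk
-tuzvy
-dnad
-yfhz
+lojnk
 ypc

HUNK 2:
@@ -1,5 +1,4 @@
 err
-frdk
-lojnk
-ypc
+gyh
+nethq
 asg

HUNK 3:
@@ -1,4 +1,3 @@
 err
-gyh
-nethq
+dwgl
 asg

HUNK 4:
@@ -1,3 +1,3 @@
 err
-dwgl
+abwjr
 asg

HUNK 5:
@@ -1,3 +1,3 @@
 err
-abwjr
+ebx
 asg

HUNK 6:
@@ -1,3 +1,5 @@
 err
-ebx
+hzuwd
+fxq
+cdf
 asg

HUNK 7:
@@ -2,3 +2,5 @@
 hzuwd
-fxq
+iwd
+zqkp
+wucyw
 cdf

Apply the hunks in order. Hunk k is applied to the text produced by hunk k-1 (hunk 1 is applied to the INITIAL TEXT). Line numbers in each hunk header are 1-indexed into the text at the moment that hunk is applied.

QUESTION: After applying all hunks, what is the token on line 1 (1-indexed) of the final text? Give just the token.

Answer: err

Derivation:
Hunk 1: at line 2 remove [tuzvy,dnad,yfhz] add [lojnk] -> 5 lines: err frdk lojnk ypc asg
Hunk 2: at line 1 remove [frdk,lojnk,ypc] add [gyh,nethq] -> 4 lines: err gyh nethq asg
Hunk 3: at line 1 remove [gyh,nethq] add [dwgl] -> 3 lines: err dwgl asg
Hunk 4: at line 1 remove [dwgl] add [abwjr] -> 3 lines: err abwjr asg
Hunk 5: at line 1 remove [abwjr] add [ebx] -> 3 lines: err ebx asg
Hunk 6: at line 1 remove [ebx] add [hzuwd,fxq,cdf] -> 5 lines: err hzuwd fxq cdf asg
Hunk 7: at line 2 remove [fxq] add [iwd,zqkp,wucyw] -> 7 lines: err hzuwd iwd zqkp wucyw cdf asg
Final line 1: err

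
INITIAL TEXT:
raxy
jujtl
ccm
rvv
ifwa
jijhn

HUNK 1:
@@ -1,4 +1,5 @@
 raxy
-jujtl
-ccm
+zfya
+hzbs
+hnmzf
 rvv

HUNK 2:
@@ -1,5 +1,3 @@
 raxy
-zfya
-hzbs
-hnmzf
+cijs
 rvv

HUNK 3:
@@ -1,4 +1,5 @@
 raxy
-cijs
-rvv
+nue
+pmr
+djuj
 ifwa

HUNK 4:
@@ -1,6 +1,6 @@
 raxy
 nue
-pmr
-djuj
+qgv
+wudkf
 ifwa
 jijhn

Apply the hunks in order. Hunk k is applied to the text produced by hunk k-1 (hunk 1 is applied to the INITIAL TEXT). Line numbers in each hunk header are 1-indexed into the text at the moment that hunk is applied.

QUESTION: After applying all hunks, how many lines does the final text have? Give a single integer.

Hunk 1: at line 1 remove [jujtl,ccm] add [zfya,hzbs,hnmzf] -> 7 lines: raxy zfya hzbs hnmzf rvv ifwa jijhn
Hunk 2: at line 1 remove [zfya,hzbs,hnmzf] add [cijs] -> 5 lines: raxy cijs rvv ifwa jijhn
Hunk 3: at line 1 remove [cijs,rvv] add [nue,pmr,djuj] -> 6 lines: raxy nue pmr djuj ifwa jijhn
Hunk 4: at line 1 remove [pmr,djuj] add [qgv,wudkf] -> 6 lines: raxy nue qgv wudkf ifwa jijhn
Final line count: 6

Answer: 6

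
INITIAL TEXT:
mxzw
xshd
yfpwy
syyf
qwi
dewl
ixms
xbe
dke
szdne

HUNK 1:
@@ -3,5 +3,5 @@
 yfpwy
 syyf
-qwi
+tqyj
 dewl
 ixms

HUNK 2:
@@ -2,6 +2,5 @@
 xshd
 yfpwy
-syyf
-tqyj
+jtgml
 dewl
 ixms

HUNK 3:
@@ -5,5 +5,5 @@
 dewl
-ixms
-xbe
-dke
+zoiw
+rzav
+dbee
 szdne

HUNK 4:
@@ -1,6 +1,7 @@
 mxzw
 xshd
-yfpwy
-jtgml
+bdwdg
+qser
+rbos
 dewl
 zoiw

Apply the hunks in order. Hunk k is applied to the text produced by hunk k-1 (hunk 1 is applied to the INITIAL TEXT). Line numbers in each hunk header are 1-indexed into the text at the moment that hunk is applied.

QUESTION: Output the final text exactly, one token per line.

Answer: mxzw
xshd
bdwdg
qser
rbos
dewl
zoiw
rzav
dbee
szdne

Derivation:
Hunk 1: at line 3 remove [qwi] add [tqyj] -> 10 lines: mxzw xshd yfpwy syyf tqyj dewl ixms xbe dke szdne
Hunk 2: at line 2 remove [syyf,tqyj] add [jtgml] -> 9 lines: mxzw xshd yfpwy jtgml dewl ixms xbe dke szdne
Hunk 3: at line 5 remove [ixms,xbe,dke] add [zoiw,rzav,dbee] -> 9 lines: mxzw xshd yfpwy jtgml dewl zoiw rzav dbee szdne
Hunk 4: at line 1 remove [yfpwy,jtgml] add [bdwdg,qser,rbos] -> 10 lines: mxzw xshd bdwdg qser rbos dewl zoiw rzav dbee szdne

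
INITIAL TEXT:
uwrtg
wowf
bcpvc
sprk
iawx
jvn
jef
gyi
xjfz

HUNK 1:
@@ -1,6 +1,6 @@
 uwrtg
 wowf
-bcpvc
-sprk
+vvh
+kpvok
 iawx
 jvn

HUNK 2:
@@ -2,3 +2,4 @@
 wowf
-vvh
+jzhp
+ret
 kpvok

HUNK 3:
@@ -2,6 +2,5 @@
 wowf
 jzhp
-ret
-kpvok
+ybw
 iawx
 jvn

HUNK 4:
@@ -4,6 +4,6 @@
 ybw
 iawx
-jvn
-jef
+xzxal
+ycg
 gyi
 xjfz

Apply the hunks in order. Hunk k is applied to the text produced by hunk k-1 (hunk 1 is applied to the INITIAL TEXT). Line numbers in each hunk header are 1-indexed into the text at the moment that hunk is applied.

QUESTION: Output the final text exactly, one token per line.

Answer: uwrtg
wowf
jzhp
ybw
iawx
xzxal
ycg
gyi
xjfz

Derivation:
Hunk 1: at line 1 remove [bcpvc,sprk] add [vvh,kpvok] -> 9 lines: uwrtg wowf vvh kpvok iawx jvn jef gyi xjfz
Hunk 2: at line 2 remove [vvh] add [jzhp,ret] -> 10 lines: uwrtg wowf jzhp ret kpvok iawx jvn jef gyi xjfz
Hunk 3: at line 2 remove [ret,kpvok] add [ybw] -> 9 lines: uwrtg wowf jzhp ybw iawx jvn jef gyi xjfz
Hunk 4: at line 4 remove [jvn,jef] add [xzxal,ycg] -> 9 lines: uwrtg wowf jzhp ybw iawx xzxal ycg gyi xjfz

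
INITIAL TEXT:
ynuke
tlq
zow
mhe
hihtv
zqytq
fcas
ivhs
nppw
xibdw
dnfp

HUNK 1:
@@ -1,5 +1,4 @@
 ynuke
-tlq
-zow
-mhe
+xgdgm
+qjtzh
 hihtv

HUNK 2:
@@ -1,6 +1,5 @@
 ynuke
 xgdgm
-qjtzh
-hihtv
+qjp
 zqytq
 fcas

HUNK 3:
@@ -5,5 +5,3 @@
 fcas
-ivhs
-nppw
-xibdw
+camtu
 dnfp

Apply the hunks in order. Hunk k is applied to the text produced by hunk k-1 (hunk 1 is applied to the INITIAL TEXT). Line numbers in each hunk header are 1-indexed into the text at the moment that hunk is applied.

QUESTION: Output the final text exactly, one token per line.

Answer: ynuke
xgdgm
qjp
zqytq
fcas
camtu
dnfp

Derivation:
Hunk 1: at line 1 remove [tlq,zow,mhe] add [xgdgm,qjtzh] -> 10 lines: ynuke xgdgm qjtzh hihtv zqytq fcas ivhs nppw xibdw dnfp
Hunk 2: at line 1 remove [qjtzh,hihtv] add [qjp] -> 9 lines: ynuke xgdgm qjp zqytq fcas ivhs nppw xibdw dnfp
Hunk 3: at line 5 remove [ivhs,nppw,xibdw] add [camtu] -> 7 lines: ynuke xgdgm qjp zqytq fcas camtu dnfp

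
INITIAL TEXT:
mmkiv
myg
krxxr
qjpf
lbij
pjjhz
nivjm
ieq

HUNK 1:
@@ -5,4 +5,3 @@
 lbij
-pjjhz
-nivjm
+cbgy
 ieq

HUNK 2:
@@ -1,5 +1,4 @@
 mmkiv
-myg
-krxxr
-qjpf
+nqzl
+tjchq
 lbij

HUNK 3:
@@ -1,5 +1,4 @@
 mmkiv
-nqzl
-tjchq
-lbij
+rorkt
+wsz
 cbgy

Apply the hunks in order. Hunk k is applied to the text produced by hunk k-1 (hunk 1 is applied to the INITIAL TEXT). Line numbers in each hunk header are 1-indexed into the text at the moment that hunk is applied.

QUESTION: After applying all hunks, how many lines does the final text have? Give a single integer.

Answer: 5

Derivation:
Hunk 1: at line 5 remove [pjjhz,nivjm] add [cbgy] -> 7 lines: mmkiv myg krxxr qjpf lbij cbgy ieq
Hunk 2: at line 1 remove [myg,krxxr,qjpf] add [nqzl,tjchq] -> 6 lines: mmkiv nqzl tjchq lbij cbgy ieq
Hunk 3: at line 1 remove [nqzl,tjchq,lbij] add [rorkt,wsz] -> 5 lines: mmkiv rorkt wsz cbgy ieq
Final line count: 5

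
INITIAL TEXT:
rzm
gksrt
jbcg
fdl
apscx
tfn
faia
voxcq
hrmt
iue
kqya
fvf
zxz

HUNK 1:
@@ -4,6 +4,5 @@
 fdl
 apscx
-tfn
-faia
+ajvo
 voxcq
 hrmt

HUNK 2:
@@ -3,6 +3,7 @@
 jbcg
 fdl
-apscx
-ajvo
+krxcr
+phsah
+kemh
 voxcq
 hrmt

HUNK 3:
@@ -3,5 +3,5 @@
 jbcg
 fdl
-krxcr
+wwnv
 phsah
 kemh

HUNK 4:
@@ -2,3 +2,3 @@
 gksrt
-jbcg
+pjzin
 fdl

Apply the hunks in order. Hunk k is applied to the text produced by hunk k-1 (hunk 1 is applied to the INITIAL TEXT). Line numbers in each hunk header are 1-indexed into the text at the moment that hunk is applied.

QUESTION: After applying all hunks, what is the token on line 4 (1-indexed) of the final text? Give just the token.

Hunk 1: at line 4 remove [tfn,faia] add [ajvo] -> 12 lines: rzm gksrt jbcg fdl apscx ajvo voxcq hrmt iue kqya fvf zxz
Hunk 2: at line 3 remove [apscx,ajvo] add [krxcr,phsah,kemh] -> 13 lines: rzm gksrt jbcg fdl krxcr phsah kemh voxcq hrmt iue kqya fvf zxz
Hunk 3: at line 3 remove [krxcr] add [wwnv] -> 13 lines: rzm gksrt jbcg fdl wwnv phsah kemh voxcq hrmt iue kqya fvf zxz
Hunk 4: at line 2 remove [jbcg] add [pjzin] -> 13 lines: rzm gksrt pjzin fdl wwnv phsah kemh voxcq hrmt iue kqya fvf zxz
Final line 4: fdl

Answer: fdl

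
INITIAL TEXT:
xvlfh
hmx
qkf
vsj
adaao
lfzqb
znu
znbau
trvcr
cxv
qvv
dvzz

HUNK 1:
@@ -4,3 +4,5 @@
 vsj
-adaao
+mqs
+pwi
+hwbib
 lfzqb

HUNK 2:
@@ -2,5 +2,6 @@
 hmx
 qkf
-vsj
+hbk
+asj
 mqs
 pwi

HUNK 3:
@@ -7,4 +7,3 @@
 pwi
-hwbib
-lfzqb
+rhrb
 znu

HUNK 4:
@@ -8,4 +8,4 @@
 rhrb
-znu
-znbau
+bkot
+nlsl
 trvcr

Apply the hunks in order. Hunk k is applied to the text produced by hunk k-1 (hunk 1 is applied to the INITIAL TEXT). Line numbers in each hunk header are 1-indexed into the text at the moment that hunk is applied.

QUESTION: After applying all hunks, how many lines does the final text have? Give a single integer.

Answer: 14

Derivation:
Hunk 1: at line 4 remove [adaao] add [mqs,pwi,hwbib] -> 14 lines: xvlfh hmx qkf vsj mqs pwi hwbib lfzqb znu znbau trvcr cxv qvv dvzz
Hunk 2: at line 2 remove [vsj] add [hbk,asj] -> 15 lines: xvlfh hmx qkf hbk asj mqs pwi hwbib lfzqb znu znbau trvcr cxv qvv dvzz
Hunk 3: at line 7 remove [hwbib,lfzqb] add [rhrb] -> 14 lines: xvlfh hmx qkf hbk asj mqs pwi rhrb znu znbau trvcr cxv qvv dvzz
Hunk 4: at line 8 remove [znu,znbau] add [bkot,nlsl] -> 14 lines: xvlfh hmx qkf hbk asj mqs pwi rhrb bkot nlsl trvcr cxv qvv dvzz
Final line count: 14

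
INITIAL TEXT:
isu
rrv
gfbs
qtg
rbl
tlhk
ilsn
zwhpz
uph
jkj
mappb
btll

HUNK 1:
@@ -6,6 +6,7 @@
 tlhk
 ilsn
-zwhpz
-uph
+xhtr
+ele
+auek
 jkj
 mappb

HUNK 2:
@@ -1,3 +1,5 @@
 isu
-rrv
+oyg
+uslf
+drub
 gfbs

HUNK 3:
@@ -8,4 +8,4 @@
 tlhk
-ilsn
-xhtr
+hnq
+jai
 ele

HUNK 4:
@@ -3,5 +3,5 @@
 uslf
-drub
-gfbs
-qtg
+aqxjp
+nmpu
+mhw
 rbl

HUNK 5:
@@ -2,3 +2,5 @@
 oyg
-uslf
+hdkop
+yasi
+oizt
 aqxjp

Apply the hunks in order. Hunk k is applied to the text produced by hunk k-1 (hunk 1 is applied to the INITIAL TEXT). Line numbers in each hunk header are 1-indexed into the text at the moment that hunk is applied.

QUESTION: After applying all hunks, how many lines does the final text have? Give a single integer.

Hunk 1: at line 6 remove [zwhpz,uph] add [xhtr,ele,auek] -> 13 lines: isu rrv gfbs qtg rbl tlhk ilsn xhtr ele auek jkj mappb btll
Hunk 2: at line 1 remove [rrv] add [oyg,uslf,drub] -> 15 lines: isu oyg uslf drub gfbs qtg rbl tlhk ilsn xhtr ele auek jkj mappb btll
Hunk 3: at line 8 remove [ilsn,xhtr] add [hnq,jai] -> 15 lines: isu oyg uslf drub gfbs qtg rbl tlhk hnq jai ele auek jkj mappb btll
Hunk 4: at line 3 remove [drub,gfbs,qtg] add [aqxjp,nmpu,mhw] -> 15 lines: isu oyg uslf aqxjp nmpu mhw rbl tlhk hnq jai ele auek jkj mappb btll
Hunk 5: at line 2 remove [uslf] add [hdkop,yasi,oizt] -> 17 lines: isu oyg hdkop yasi oizt aqxjp nmpu mhw rbl tlhk hnq jai ele auek jkj mappb btll
Final line count: 17

Answer: 17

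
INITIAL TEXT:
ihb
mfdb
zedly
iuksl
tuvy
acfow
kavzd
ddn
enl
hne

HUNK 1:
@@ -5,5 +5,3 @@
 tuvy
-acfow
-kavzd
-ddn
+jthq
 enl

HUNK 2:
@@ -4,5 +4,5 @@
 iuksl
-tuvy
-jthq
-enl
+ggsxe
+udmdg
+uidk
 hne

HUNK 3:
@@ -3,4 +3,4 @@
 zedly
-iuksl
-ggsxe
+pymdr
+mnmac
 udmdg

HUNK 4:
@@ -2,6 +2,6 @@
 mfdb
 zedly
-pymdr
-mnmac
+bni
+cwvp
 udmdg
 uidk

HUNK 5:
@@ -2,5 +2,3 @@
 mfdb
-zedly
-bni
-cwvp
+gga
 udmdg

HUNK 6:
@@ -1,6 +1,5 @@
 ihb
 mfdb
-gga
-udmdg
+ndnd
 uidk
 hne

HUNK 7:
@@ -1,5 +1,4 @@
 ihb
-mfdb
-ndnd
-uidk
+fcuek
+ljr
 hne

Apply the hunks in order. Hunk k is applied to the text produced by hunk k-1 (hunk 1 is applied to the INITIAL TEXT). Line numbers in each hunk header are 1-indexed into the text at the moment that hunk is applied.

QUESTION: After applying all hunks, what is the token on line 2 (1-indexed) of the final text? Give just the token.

Hunk 1: at line 5 remove [acfow,kavzd,ddn] add [jthq] -> 8 lines: ihb mfdb zedly iuksl tuvy jthq enl hne
Hunk 2: at line 4 remove [tuvy,jthq,enl] add [ggsxe,udmdg,uidk] -> 8 lines: ihb mfdb zedly iuksl ggsxe udmdg uidk hne
Hunk 3: at line 3 remove [iuksl,ggsxe] add [pymdr,mnmac] -> 8 lines: ihb mfdb zedly pymdr mnmac udmdg uidk hne
Hunk 4: at line 2 remove [pymdr,mnmac] add [bni,cwvp] -> 8 lines: ihb mfdb zedly bni cwvp udmdg uidk hne
Hunk 5: at line 2 remove [zedly,bni,cwvp] add [gga] -> 6 lines: ihb mfdb gga udmdg uidk hne
Hunk 6: at line 1 remove [gga,udmdg] add [ndnd] -> 5 lines: ihb mfdb ndnd uidk hne
Hunk 7: at line 1 remove [mfdb,ndnd,uidk] add [fcuek,ljr] -> 4 lines: ihb fcuek ljr hne
Final line 2: fcuek

Answer: fcuek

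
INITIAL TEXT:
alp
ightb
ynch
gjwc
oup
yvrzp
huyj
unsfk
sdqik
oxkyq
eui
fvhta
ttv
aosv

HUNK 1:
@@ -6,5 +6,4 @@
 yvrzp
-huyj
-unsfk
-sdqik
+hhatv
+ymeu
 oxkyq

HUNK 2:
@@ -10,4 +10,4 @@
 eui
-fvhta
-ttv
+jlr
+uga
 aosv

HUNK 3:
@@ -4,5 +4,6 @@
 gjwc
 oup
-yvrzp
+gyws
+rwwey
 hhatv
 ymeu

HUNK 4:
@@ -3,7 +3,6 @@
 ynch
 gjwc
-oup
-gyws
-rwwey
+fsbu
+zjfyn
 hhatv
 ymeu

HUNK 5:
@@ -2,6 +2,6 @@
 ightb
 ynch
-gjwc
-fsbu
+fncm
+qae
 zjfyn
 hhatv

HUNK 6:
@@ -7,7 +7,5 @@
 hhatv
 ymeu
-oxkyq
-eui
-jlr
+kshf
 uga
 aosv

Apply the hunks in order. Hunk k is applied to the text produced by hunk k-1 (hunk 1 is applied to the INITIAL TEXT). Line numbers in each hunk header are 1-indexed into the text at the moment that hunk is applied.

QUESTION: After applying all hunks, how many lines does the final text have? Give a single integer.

Hunk 1: at line 6 remove [huyj,unsfk,sdqik] add [hhatv,ymeu] -> 13 lines: alp ightb ynch gjwc oup yvrzp hhatv ymeu oxkyq eui fvhta ttv aosv
Hunk 2: at line 10 remove [fvhta,ttv] add [jlr,uga] -> 13 lines: alp ightb ynch gjwc oup yvrzp hhatv ymeu oxkyq eui jlr uga aosv
Hunk 3: at line 4 remove [yvrzp] add [gyws,rwwey] -> 14 lines: alp ightb ynch gjwc oup gyws rwwey hhatv ymeu oxkyq eui jlr uga aosv
Hunk 4: at line 3 remove [oup,gyws,rwwey] add [fsbu,zjfyn] -> 13 lines: alp ightb ynch gjwc fsbu zjfyn hhatv ymeu oxkyq eui jlr uga aosv
Hunk 5: at line 2 remove [gjwc,fsbu] add [fncm,qae] -> 13 lines: alp ightb ynch fncm qae zjfyn hhatv ymeu oxkyq eui jlr uga aosv
Hunk 6: at line 7 remove [oxkyq,eui,jlr] add [kshf] -> 11 lines: alp ightb ynch fncm qae zjfyn hhatv ymeu kshf uga aosv
Final line count: 11

Answer: 11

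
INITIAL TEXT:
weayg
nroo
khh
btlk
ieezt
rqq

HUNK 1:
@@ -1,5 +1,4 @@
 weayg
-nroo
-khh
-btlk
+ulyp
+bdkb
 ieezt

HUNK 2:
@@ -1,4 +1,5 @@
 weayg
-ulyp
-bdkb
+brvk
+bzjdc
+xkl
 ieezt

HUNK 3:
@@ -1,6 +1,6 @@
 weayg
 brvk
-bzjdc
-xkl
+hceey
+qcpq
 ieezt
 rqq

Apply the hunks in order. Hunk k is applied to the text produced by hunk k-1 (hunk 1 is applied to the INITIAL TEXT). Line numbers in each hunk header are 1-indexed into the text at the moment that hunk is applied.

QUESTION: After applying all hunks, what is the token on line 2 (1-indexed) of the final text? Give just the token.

Hunk 1: at line 1 remove [nroo,khh,btlk] add [ulyp,bdkb] -> 5 lines: weayg ulyp bdkb ieezt rqq
Hunk 2: at line 1 remove [ulyp,bdkb] add [brvk,bzjdc,xkl] -> 6 lines: weayg brvk bzjdc xkl ieezt rqq
Hunk 3: at line 1 remove [bzjdc,xkl] add [hceey,qcpq] -> 6 lines: weayg brvk hceey qcpq ieezt rqq
Final line 2: brvk

Answer: brvk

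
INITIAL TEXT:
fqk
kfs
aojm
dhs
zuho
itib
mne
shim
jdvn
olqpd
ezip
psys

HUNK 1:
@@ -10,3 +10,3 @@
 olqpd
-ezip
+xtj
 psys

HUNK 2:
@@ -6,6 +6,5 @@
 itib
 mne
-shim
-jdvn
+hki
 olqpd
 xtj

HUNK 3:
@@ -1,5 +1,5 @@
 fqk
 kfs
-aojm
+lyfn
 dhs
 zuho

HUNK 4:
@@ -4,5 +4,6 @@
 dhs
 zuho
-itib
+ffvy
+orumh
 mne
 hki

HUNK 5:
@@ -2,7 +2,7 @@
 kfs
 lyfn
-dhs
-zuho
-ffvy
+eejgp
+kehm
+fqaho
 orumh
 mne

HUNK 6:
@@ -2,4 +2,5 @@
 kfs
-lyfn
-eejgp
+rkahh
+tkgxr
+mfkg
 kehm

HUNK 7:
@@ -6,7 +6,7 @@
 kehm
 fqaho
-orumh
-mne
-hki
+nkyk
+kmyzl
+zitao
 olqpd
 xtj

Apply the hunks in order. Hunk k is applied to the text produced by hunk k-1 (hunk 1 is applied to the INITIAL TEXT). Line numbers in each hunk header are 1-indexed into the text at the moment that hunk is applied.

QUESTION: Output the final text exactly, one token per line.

Hunk 1: at line 10 remove [ezip] add [xtj] -> 12 lines: fqk kfs aojm dhs zuho itib mne shim jdvn olqpd xtj psys
Hunk 2: at line 6 remove [shim,jdvn] add [hki] -> 11 lines: fqk kfs aojm dhs zuho itib mne hki olqpd xtj psys
Hunk 3: at line 1 remove [aojm] add [lyfn] -> 11 lines: fqk kfs lyfn dhs zuho itib mne hki olqpd xtj psys
Hunk 4: at line 4 remove [itib] add [ffvy,orumh] -> 12 lines: fqk kfs lyfn dhs zuho ffvy orumh mne hki olqpd xtj psys
Hunk 5: at line 2 remove [dhs,zuho,ffvy] add [eejgp,kehm,fqaho] -> 12 lines: fqk kfs lyfn eejgp kehm fqaho orumh mne hki olqpd xtj psys
Hunk 6: at line 2 remove [lyfn,eejgp] add [rkahh,tkgxr,mfkg] -> 13 lines: fqk kfs rkahh tkgxr mfkg kehm fqaho orumh mne hki olqpd xtj psys
Hunk 7: at line 6 remove [orumh,mne,hki] add [nkyk,kmyzl,zitao] -> 13 lines: fqk kfs rkahh tkgxr mfkg kehm fqaho nkyk kmyzl zitao olqpd xtj psys

Answer: fqk
kfs
rkahh
tkgxr
mfkg
kehm
fqaho
nkyk
kmyzl
zitao
olqpd
xtj
psys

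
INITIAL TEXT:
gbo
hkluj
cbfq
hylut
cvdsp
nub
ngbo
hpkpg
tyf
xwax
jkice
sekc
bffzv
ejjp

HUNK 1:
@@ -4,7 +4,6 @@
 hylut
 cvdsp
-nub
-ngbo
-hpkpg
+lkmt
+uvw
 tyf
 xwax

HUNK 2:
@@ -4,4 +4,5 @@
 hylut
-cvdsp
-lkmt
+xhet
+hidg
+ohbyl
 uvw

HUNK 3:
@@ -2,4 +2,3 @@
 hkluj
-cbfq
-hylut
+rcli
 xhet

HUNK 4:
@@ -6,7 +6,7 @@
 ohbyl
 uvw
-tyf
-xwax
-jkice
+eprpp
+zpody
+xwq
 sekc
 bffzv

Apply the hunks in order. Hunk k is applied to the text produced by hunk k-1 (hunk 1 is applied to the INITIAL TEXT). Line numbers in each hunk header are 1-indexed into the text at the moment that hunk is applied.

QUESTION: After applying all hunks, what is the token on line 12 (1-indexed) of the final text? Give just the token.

Answer: bffzv

Derivation:
Hunk 1: at line 4 remove [nub,ngbo,hpkpg] add [lkmt,uvw] -> 13 lines: gbo hkluj cbfq hylut cvdsp lkmt uvw tyf xwax jkice sekc bffzv ejjp
Hunk 2: at line 4 remove [cvdsp,lkmt] add [xhet,hidg,ohbyl] -> 14 lines: gbo hkluj cbfq hylut xhet hidg ohbyl uvw tyf xwax jkice sekc bffzv ejjp
Hunk 3: at line 2 remove [cbfq,hylut] add [rcli] -> 13 lines: gbo hkluj rcli xhet hidg ohbyl uvw tyf xwax jkice sekc bffzv ejjp
Hunk 4: at line 6 remove [tyf,xwax,jkice] add [eprpp,zpody,xwq] -> 13 lines: gbo hkluj rcli xhet hidg ohbyl uvw eprpp zpody xwq sekc bffzv ejjp
Final line 12: bffzv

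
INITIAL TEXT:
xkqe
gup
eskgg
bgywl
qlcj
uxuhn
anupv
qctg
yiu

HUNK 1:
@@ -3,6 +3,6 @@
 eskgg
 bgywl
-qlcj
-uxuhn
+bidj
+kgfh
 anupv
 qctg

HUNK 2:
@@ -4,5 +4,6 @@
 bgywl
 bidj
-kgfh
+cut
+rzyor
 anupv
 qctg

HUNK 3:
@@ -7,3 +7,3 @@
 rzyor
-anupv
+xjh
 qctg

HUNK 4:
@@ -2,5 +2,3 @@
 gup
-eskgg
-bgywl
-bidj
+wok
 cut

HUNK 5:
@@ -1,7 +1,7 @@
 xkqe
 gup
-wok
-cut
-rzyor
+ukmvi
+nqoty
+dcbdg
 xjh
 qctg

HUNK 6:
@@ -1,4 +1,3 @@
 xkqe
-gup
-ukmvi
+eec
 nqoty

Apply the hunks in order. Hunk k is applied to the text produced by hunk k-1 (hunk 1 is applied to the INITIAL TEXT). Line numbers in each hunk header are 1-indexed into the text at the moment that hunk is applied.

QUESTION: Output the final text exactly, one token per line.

Hunk 1: at line 3 remove [qlcj,uxuhn] add [bidj,kgfh] -> 9 lines: xkqe gup eskgg bgywl bidj kgfh anupv qctg yiu
Hunk 2: at line 4 remove [kgfh] add [cut,rzyor] -> 10 lines: xkqe gup eskgg bgywl bidj cut rzyor anupv qctg yiu
Hunk 3: at line 7 remove [anupv] add [xjh] -> 10 lines: xkqe gup eskgg bgywl bidj cut rzyor xjh qctg yiu
Hunk 4: at line 2 remove [eskgg,bgywl,bidj] add [wok] -> 8 lines: xkqe gup wok cut rzyor xjh qctg yiu
Hunk 5: at line 1 remove [wok,cut,rzyor] add [ukmvi,nqoty,dcbdg] -> 8 lines: xkqe gup ukmvi nqoty dcbdg xjh qctg yiu
Hunk 6: at line 1 remove [gup,ukmvi] add [eec] -> 7 lines: xkqe eec nqoty dcbdg xjh qctg yiu

Answer: xkqe
eec
nqoty
dcbdg
xjh
qctg
yiu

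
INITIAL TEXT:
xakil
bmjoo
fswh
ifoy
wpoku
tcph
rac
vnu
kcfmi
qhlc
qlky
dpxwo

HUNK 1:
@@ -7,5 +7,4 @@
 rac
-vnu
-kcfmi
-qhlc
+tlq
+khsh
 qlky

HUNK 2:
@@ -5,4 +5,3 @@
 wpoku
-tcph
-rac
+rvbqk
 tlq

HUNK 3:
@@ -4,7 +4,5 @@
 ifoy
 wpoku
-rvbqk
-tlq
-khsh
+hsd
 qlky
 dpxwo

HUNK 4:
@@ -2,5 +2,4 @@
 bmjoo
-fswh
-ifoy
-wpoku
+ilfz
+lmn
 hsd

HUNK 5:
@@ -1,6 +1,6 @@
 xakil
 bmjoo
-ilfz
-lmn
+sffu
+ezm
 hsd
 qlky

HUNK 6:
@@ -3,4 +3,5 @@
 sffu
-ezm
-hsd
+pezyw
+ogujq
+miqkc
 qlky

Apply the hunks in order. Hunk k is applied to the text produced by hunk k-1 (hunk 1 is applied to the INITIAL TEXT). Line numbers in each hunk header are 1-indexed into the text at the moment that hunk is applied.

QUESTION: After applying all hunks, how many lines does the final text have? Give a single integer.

Answer: 8

Derivation:
Hunk 1: at line 7 remove [vnu,kcfmi,qhlc] add [tlq,khsh] -> 11 lines: xakil bmjoo fswh ifoy wpoku tcph rac tlq khsh qlky dpxwo
Hunk 2: at line 5 remove [tcph,rac] add [rvbqk] -> 10 lines: xakil bmjoo fswh ifoy wpoku rvbqk tlq khsh qlky dpxwo
Hunk 3: at line 4 remove [rvbqk,tlq,khsh] add [hsd] -> 8 lines: xakil bmjoo fswh ifoy wpoku hsd qlky dpxwo
Hunk 4: at line 2 remove [fswh,ifoy,wpoku] add [ilfz,lmn] -> 7 lines: xakil bmjoo ilfz lmn hsd qlky dpxwo
Hunk 5: at line 1 remove [ilfz,lmn] add [sffu,ezm] -> 7 lines: xakil bmjoo sffu ezm hsd qlky dpxwo
Hunk 6: at line 3 remove [ezm,hsd] add [pezyw,ogujq,miqkc] -> 8 lines: xakil bmjoo sffu pezyw ogujq miqkc qlky dpxwo
Final line count: 8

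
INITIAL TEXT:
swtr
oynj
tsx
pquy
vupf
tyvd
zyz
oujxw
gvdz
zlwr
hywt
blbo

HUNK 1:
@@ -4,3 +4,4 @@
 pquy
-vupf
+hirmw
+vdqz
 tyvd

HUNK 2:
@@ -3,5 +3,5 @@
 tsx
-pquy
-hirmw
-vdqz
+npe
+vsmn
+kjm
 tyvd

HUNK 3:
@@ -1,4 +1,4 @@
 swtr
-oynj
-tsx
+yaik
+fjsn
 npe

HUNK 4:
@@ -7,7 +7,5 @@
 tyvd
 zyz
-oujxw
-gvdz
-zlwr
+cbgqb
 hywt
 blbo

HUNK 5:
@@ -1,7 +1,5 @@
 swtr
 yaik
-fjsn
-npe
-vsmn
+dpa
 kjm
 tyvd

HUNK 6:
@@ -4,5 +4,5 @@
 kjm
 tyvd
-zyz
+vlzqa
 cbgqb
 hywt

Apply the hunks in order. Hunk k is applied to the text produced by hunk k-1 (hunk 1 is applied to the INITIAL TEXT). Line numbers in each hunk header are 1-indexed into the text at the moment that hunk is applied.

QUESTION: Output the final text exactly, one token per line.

Answer: swtr
yaik
dpa
kjm
tyvd
vlzqa
cbgqb
hywt
blbo

Derivation:
Hunk 1: at line 4 remove [vupf] add [hirmw,vdqz] -> 13 lines: swtr oynj tsx pquy hirmw vdqz tyvd zyz oujxw gvdz zlwr hywt blbo
Hunk 2: at line 3 remove [pquy,hirmw,vdqz] add [npe,vsmn,kjm] -> 13 lines: swtr oynj tsx npe vsmn kjm tyvd zyz oujxw gvdz zlwr hywt blbo
Hunk 3: at line 1 remove [oynj,tsx] add [yaik,fjsn] -> 13 lines: swtr yaik fjsn npe vsmn kjm tyvd zyz oujxw gvdz zlwr hywt blbo
Hunk 4: at line 7 remove [oujxw,gvdz,zlwr] add [cbgqb] -> 11 lines: swtr yaik fjsn npe vsmn kjm tyvd zyz cbgqb hywt blbo
Hunk 5: at line 1 remove [fjsn,npe,vsmn] add [dpa] -> 9 lines: swtr yaik dpa kjm tyvd zyz cbgqb hywt blbo
Hunk 6: at line 4 remove [zyz] add [vlzqa] -> 9 lines: swtr yaik dpa kjm tyvd vlzqa cbgqb hywt blbo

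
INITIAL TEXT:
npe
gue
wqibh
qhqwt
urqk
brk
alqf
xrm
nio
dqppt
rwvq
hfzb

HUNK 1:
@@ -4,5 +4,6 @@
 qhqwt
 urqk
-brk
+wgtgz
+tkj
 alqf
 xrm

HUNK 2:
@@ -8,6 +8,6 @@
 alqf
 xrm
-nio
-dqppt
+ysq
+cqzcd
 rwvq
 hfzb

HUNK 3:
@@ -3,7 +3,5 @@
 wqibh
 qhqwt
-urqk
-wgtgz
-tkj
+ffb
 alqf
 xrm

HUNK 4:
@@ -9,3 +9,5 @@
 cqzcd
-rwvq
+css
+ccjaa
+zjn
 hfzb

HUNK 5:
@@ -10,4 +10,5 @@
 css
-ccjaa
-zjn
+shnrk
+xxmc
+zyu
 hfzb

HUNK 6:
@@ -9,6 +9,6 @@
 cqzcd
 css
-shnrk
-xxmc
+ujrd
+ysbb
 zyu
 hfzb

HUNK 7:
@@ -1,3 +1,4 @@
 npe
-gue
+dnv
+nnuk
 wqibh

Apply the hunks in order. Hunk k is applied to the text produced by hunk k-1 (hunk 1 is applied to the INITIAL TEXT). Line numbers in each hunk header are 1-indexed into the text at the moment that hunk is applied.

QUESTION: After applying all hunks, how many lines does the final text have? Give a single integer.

Hunk 1: at line 4 remove [brk] add [wgtgz,tkj] -> 13 lines: npe gue wqibh qhqwt urqk wgtgz tkj alqf xrm nio dqppt rwvq hfzb
Hunk 2: at line 8 remove [nio,dqppt] add [ysq,cqzcd] -> 13 lines: npe gue wqibh qhqwt urqk wgtgz tkj alqf xrm ysq cqzcd rwvq hfzb
Hunk 3: at line 3 remove [urqk,wgtgz,tkj] add [ffb] -> 11 lines: npe gue wqibh qhqwt ffb alqf xrm ysq cqzcd rwvq hfzb
Hunk 4: at line 9 remove [rwvq] add [css,ccjaa,zjn] -> 13 lines: npe gue wqibh qhqwt ffb alqf xrm ysq cqzcd css ccjaa zjn hfzb
Hunk 5: at line 10 remove [ccjaa,zjn] add [shnrk,xxmc,zyu] -> 14 lines: npe gue wqibh qhqwt ffb alqf xrm ysq cqzcd css shnrk xxmc zyu hfzb
Hunk 6: at line 9 remove [shnrk,xxmc] add [ujrd,ysbb] -> 14 lines: npe gue wqibh qhqwt ffb alqf xrm ysq cqzcd css ujrd ysbb zyu hfzb
Hunk 7: at line 1 remove [gue] add [dnv,nnuk] -> 15 lines: npe dnv nnuk wqibh qhqwt ffb alqf xrm ysq cqzcd css ujrd ysbb zyu hfzb
Final line count: 15

Answer: 15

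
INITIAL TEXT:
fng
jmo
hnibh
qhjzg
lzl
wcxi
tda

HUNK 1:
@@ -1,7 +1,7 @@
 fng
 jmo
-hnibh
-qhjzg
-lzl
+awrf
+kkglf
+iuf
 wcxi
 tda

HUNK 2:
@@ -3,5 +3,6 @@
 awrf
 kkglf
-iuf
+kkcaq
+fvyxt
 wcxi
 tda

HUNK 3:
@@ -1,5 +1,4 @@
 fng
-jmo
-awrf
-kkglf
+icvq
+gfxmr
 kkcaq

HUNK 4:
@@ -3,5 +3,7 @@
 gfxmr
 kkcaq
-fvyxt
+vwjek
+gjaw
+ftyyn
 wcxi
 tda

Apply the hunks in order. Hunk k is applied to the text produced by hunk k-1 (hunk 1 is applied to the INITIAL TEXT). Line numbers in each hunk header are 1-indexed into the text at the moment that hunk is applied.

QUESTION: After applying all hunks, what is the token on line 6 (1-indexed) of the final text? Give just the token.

Hunk 1: at line 1 remove [hnibh,qhjzg,lzl] add [awrf,kkglf,iuf] -> 7 lines: fng jmo awrf kkglf iuf wcxi tda
Hunk 2: at line 3 remove [iuf] add [kkcaq,fvyxt] -> 8 lines: fng jmo awrf kkglf kkcaq fvyxt wcxi tda
Hunk 3: at line 1 remove [jmo,awrf,kkglf] add [icvq,gfxmr] -> 7 lines: fng icvq gfxmr kkcaq fvyxt wcxi tda
Hunk 4: at line 3 remove [fvyxt] add [vwjek,gjaw,ftyyn] -> 9 lines: fng icvq gfxmr kkcaq vwjek gjaw ftyyn wcxi tda
Final line 6: gjaw

Answer: gjaw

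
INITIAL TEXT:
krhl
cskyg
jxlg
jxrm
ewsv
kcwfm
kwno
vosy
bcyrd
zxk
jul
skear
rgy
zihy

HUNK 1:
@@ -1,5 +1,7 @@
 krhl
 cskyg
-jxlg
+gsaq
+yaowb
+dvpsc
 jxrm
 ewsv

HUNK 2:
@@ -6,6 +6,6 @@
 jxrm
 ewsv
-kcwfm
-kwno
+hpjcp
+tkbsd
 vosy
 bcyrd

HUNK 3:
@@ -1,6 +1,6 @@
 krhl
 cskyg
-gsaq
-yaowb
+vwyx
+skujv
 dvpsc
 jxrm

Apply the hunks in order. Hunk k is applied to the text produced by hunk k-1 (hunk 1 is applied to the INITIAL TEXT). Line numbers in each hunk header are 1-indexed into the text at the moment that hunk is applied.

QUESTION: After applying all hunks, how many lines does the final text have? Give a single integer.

Hunk 1: at line 1 remove [jxlg] add [gsaq,yaowb,dvpsc] -> 16 lines: krhl cskyg gsaq yaowb dvpsc jxrm ewsv kcwfm kwno vosy bcyrd zxk jul skear rgy zihy
Hunk 2: at line 6 remove [kcwfm,kwno] add [hpjcp,tkbsd] -> 16 lines: krhl cskyg gsaq yaowb dvpsc jxrm ewsv hpjcp tkbsd vosy bcyrd zxk jul skear rgy zihy
Hunk 3: at line 1 remove [gsaq,yaowb] add [vwyx,skujv] -> 16 lines: krhl cskyg vwyx skujv dvpsc jxrm ewsv hpjcp tkbsd vosy bcyrd zxk jul skear rgy zihy
Final line count: 16

Answer: 16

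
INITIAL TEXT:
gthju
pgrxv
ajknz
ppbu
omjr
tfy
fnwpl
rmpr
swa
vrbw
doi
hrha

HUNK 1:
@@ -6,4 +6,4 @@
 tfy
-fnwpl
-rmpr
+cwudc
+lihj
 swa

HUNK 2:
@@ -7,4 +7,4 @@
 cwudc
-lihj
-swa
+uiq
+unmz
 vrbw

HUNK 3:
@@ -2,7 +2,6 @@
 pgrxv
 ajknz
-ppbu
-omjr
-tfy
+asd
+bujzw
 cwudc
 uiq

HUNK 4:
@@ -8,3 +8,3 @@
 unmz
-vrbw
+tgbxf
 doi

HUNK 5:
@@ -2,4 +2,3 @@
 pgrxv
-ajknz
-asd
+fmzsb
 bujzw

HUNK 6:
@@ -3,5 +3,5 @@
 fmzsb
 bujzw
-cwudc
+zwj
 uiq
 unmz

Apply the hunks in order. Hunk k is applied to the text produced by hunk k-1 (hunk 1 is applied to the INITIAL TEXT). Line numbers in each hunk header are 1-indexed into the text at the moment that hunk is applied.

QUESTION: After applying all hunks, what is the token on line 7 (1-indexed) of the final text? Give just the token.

Hunk 1: at line 6 remove [fnwpl,rmpr] add [cwudc,lihj] -> 12 lines: gthju pgrxv ajknz ppbu omjr tfy cwudc lihj swa vrbw doi hrha
Hunk 2: at line 7 remove [lihj,swa] add [uiq,unmz] -> 12 lines: gthju pgrxv ajknz ppbu omjr tfy cwudc uiq unmz vrbw doi hrha
Hunk 3: at line 2 remove [ppbu,omjr,tfy] add [asd,bujzw] -> 11 lines: gthju pgrxv ajknz asd bujzw cwudc uiq unmz vrbw doi hrha
Hunk 4: at line 8 remove [vrbw] add [tgbxf] -> 11 lines: gthju pgrxv ajknz asd bujzw cwudc uiq unmz tgbxf doi hrha
Hunk 5: at line 2 remove [ajknz,asd] add [fmzsb] -> 10 lines: gthju pgrxv fmzsb bujzw cwudc uiq unmz tgbxf doi hrha
Hunk 6: at line 3 remove [cwudc] add [zwj] -> 10 lines: gthju pgrxv fmzsb bujzw zwj uiq unmz tgbxf doi hrha
Final line 7: unmz

Answer: unmz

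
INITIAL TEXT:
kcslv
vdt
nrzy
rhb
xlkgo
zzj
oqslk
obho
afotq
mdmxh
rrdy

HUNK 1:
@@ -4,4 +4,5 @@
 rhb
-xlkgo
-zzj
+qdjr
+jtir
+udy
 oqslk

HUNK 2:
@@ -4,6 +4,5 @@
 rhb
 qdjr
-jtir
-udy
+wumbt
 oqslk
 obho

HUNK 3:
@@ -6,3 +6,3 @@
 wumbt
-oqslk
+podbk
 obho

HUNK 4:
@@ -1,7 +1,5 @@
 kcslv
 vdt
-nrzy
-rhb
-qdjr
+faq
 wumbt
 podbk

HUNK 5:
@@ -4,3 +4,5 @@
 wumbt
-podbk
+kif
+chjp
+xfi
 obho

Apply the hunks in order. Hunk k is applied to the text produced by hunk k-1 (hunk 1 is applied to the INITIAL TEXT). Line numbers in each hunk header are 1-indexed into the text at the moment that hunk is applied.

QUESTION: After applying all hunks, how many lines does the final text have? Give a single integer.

Answer: 11

Derivation:
Hunk 1: at line 4 remove [xlkgo,zzj] add [qdjr,jtir,udy] -> 12 lines: kcslv vdt nrzy rhb qdjr jtir udy oqslk obho afotq mdmxh rrdy
Hunk 2: at line 4 remove [jtir,udy] add [wumbt] -> 11 lines: kcslv vdt nrzy rhb qdjr wumbt oqslk obho afotq mdmxh rrdy
Hunk 3: at line 6 remove [oqslk] add [podbk] -> 11 lines: kcslv vdt nrzy rhb qdjr wumbt podbk obho afotq mdmxh rrdy
Hunk 4: at line 1 remove [nrzy,rhb,qdjr] add [faq] -> 9 lines: kcslv vdt faq wumbt podbk obho afotq mdmxh rrdy
Hunk 5: at line 4 remove [podbk] add [kif,chjp,xfi] -> 11 lines: kcslv vdt faq wumbt kif chjp xfi obho afotq mdmxh rrdy
Final line count: 11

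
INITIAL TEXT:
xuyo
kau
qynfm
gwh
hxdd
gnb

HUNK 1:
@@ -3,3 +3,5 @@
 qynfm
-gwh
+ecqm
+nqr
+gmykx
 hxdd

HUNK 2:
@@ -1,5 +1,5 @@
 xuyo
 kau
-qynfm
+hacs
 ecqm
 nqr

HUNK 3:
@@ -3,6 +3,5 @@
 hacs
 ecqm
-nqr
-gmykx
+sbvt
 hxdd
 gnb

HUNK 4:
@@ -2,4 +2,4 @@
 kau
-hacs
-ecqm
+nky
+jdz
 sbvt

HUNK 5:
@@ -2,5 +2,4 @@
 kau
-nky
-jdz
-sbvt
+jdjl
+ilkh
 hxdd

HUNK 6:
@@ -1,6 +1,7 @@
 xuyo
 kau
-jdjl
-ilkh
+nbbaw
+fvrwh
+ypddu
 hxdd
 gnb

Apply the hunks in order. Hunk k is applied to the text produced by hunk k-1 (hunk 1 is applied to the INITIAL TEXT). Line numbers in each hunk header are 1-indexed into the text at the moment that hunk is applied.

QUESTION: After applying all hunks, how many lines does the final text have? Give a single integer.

Hunk 1: at line 3 remove [gwh] add [ecqm,nqr,gmykx] -> 8 lines: xuyo kau qynfm ecqm nqr gmykx hxdd gnb
Hunk 2: at line 1 remove [qynfm] add [hacs] -> 8 lines: xuyo kau hacs ecqm nqr gmykx hxdd gnb
Hunk 3: at line 3 remove [nqr,gmykx] add [sbvt] -> 7 lines: xuyo kau hacs ecqm sbvt hxdd gnb
Hunk 4: at line 2 remove [hacs,ecqm] add [nky,jdz] -> 7 lines: xuyo kau nky jdz sbvt hxdd gnb
Hunk 5: at line 2 remove [nky,jdz,sbvt] add [jdjl,ilkh] -> 6 lines: xuyo kau jdjl ilkh hxdd gnb
Hunk 6: at line 1 remove [jdjl,ilkh] add [nbbaw,fvrwh,ypddu] -> 7 lines: xuyo kau nbbaw fvrwh ypddu hxdd gnb
Final line count: 7

Answer: 7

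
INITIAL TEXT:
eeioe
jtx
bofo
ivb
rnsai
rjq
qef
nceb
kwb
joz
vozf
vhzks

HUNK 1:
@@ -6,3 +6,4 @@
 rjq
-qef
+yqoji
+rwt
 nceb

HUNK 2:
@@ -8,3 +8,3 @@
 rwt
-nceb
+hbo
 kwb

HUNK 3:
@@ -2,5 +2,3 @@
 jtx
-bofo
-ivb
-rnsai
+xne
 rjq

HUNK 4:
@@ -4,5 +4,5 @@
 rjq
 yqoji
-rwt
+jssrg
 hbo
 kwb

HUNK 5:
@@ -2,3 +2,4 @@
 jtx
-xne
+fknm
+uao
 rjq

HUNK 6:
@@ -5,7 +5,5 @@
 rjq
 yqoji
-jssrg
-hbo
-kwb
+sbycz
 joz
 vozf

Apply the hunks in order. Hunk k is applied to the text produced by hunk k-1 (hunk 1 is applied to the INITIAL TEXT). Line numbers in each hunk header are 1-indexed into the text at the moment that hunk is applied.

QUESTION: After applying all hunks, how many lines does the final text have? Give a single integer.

Answer: 10

Derivation:
Hunk 1: at line 6 remove [qef] add [yqoji,rwt] -> 13 lines: eeioe jtx bofo ivb rnsai rjq yqoji rwt nceb kwb joz vozf vhzks
Hunk 2: at line 8 remove [nceb] add [hbo] -> 13 lines: eeioe jtx bofo ivb rnsai rjq yqoji rwt hbo kwb joz vozf vhzks
Hunk 3: at line 2 remove [bofo,ivb,rnsai] add [xne] -> 11 lines: eeioe jtx xne rjq yqoji rwt hbo kwb joz vozf vhzks
Hunk 4: at line 4 remove [rwt] add [jssrg] -> 11 lines: eeioe jtx xne rjq yqoji jssrg hbo kwb joz vozf vhzks
Hunk 5: at line 2 remove [xne] add [fknm,uao] -> 12 lines: eeioe jtx fknm uao rjq yqoji jssrg hbo kwb joz vozf vhzks
Hunk 6: at line 5 remove [jssrg,hbo,kwb] add [sbycz] -> 10 lines: eeioe jtx fknm uao rjq yqoji sbycz joz vozf vhzks
Final line count: 10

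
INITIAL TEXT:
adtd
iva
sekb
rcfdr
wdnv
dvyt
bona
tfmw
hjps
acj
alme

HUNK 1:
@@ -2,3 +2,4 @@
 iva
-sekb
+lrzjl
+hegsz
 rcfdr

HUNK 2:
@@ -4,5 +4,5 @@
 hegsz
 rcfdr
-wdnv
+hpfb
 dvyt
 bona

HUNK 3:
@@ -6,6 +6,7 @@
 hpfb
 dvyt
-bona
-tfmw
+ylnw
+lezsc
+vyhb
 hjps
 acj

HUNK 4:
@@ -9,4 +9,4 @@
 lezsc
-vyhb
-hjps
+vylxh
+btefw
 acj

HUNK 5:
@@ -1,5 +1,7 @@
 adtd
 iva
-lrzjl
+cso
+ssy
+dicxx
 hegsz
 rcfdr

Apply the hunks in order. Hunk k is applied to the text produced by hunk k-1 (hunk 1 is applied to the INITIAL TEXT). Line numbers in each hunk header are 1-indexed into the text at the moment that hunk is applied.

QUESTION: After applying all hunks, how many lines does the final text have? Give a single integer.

Answer: 15

Derivation:
Hunk 1: at line 2 remove [sekb] add [lrzjl,hegsz] -> 12 lines: adtd iva lrzjl hegsz rcfdr wdnv dvyt bona tfmw hjps acj alme
Hunk 2: at line 4 remove [wdnv] add [hpfb] -> 12 lines: adtd iva lrzjl hegsz rcfdr hpfb dvyt bona tfmw hjps acj alme
Hunk 3: at line 6 remove [bona,tfmw] add [ylnw,lezsc,vyhb] -> 13 lines: adtd iva lrzjl hegsz rcfdr hpfb dvyt ylnw lezsc vyhb hjps acj alme
Hunk 4: at line 9 remove [vyhb,hjps] add [vylxh,btefw] -> 13 lines: adtd iva lrzjl hegsz rcfdr hpfb dvyt ylnw lezsc vylxh btefw acj alme
Hunk 5: at line 1 remove [lrzjl] add [cso,ssy,dicxx] -> 15 lines: adtd iva cso ssy dicxx hegsz rcfdr hpfb dvyt ylnw lezsc vylxh btefw acj alme
Final line count: 15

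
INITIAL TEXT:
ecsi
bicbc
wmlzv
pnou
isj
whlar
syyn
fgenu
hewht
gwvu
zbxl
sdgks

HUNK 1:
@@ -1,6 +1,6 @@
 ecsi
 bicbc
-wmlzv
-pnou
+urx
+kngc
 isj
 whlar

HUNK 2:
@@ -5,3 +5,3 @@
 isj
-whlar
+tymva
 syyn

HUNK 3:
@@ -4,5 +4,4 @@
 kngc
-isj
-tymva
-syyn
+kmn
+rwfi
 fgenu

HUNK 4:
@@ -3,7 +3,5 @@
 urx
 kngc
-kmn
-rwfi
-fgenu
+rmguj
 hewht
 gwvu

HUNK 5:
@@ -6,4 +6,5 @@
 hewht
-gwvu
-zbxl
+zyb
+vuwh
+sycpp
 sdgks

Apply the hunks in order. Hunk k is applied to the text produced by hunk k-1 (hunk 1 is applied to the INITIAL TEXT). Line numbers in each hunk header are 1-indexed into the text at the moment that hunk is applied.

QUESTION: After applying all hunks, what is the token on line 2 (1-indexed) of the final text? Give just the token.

Hunk 1: at line 1 remove [wmlzv,pnou] add [urx,kngc] -> 12 lines: ecsi bicbc urx kngc isj whlar syyn fgenu hewht gwvu zbxl sdgks
Hunk 2: at line 5 remove [whlar] add [tymva] -> 12 lines: ecsi bicbc urx kngc isj tymva syyn fgenu hewht gwvu zbxl sdgks
Hunk 3: at line 4 remove [isj,tymva,syyn] add [kmn,rwfi] -> 11 lines: ecsi bicbc urx kngc kmn rwfi fgenu hewht gwvu zbxl sdgks
Hunk 4: at line 3 remove [kmn,rwfi,fgenu] add [rmguj] -> 9 lines: ecsi bicbc urx kngc rmguj hewht gwvu zbxl sdgks
Hunk 5: at line 6 remove [gwvu,zbxl] add [zyb,vuwh,sycpp] -> 10 lines: ecsi bicbc urx kngc rmguj hewht zyb vuwh sycpp sdgks
Final line 2: bicbc

Answer: bicbc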